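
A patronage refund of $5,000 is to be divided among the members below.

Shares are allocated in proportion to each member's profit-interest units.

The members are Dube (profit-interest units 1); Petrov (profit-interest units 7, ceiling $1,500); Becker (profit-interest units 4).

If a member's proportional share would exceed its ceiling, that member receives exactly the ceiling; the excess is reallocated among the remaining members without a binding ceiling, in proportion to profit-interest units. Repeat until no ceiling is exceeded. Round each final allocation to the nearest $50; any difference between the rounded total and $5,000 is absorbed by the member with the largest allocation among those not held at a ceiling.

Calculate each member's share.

Total profit-interest units = 12.
Pro-rata shares before constraints: Dube 416.67; Petrov 2,916.67; Becker 1,666.67.
Held at cap: Petrov ($1,500); balance $3,500 reallocated over remaining profit-interest units 5.
Remaining shares: Dube 700.00 → $700; Becker 2,800.00 → $2,800.

Dube: $700; Petrov: $1,500; Becker: $2,800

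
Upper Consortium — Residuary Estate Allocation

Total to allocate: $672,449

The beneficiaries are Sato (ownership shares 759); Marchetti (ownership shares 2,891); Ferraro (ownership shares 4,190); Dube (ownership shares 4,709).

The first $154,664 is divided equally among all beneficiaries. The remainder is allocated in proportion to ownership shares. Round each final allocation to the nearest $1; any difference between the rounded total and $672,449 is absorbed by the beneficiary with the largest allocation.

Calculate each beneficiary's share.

First tranche $154,664 split equally: $38,666 each.
Remainder $517,785 by ownership shares (total 12,549): Sato 31,317.14 → $31,317; Marchetti 119,285.71 → $119,286; Ferraro 172,883.83 → $172,884; Dube 194,298.32 → $194,298.
Totals: Sato $38,666 + $31,317 = $69,983; Marchetti $38,666 + $119,286 = $157,952; Ferraro $38,666 + $172,884 = $211,550; Dube $38,666 + $194,298 = $232,964.

Sato: $69,983; Marchetti: $157,952; Ferraro: $211,550; Dube: $232,964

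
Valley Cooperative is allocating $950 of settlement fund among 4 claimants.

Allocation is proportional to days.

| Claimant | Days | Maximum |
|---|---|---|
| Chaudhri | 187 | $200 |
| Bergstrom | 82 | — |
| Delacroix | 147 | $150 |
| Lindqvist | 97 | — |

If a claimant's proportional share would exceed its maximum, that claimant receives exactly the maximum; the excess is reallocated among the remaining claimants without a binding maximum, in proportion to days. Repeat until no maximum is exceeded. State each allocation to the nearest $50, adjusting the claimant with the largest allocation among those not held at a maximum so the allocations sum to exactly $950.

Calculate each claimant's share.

Chaudhri: $200 | Bergstrom: $250 | Delacroix: $150 | Lindqvist: $350

Combined days = 513.
Unconstrained shares: Chaudhri 346.30; Bergstrom 151.85; Delacroix 272.22; Lindqvist 179.63.
Capped: Chaudhri ($200), Delacroix ($150); remaining pool $600 reallocated over remaining days 179.
Redistributed shares: Bergstrom 274.86 → $250; Lindqvist 325.14 → $350.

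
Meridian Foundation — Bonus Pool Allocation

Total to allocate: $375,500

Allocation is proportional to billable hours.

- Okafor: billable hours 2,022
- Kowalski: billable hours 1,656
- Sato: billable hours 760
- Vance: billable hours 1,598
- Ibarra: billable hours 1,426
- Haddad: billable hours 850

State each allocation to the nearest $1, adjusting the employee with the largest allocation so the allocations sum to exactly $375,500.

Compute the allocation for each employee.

Okafor: $91,346; Kowalski: $74,811; Sato: $34,333; Vance: $72,191; Ibarra: $64,420; Haddad: $38,399

Total billable hours = 8,312.
Proportional shares: Okafor 2,022/8,312 × $375,500 = 91,345.16; Kowalski 1,656/8,312 × $375,500 = 74,810.88; Sato 760/8,312 × $375,500 = 34,333.49; Vance 1,598/8,312 × $375,500 = 72,190.69; Ibarra 1,426/8,312 × $375,500 = 64,420.48; Haddad 850/8,312 × $375,500 = 38,399.30.
At nearest $1: Okafor $91,345; Kowalski $74,811; Sato $34,333; Vance $72,191; Ibarra $64,420; Haddad $38,399. Sum = $375,499.
Difference $375,500 − $375,499 = +$1 applied to largest allocation (Okafor): Okafor becomes $91,346.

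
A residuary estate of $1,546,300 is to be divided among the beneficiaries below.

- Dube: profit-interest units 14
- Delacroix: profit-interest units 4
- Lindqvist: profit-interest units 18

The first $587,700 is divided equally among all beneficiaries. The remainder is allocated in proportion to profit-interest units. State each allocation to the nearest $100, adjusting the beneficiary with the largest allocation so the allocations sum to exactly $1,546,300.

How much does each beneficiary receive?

Dube: $568,700 | Delacroix: $302,400 | Lindqvist: $675,200

Equal tier: $587,700 ÷ 3 = $195,900 apiece.
Remainder $958,600 by profit-interest units (total 36): Dube 372,788.89 → $372,800; Delacroix 106,511.11 → $106,500; Lindqvist 479,300.00 → $479,300.
Totals: Dube $195,900 + $372,800 = $568,700; Delacroix $195,900 + $106,500 = $302,400; Lindqvist $195,900 + $479,300 = $675,200.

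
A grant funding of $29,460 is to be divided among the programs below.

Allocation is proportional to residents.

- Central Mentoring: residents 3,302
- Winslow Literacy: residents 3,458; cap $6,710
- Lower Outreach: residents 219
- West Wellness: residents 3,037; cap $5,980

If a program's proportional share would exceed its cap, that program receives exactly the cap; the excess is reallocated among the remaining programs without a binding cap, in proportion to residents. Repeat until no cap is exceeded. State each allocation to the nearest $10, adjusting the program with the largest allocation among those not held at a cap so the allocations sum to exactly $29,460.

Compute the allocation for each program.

Sum of residents: 10,016.
Proportional shares (ignoring caps): Central Mentoring 9,712.15; Winslow Literacy 10,170.99; Lower Outreach 644.14; West Wellness 8,932.71.
Held at cap: Winslow Literacy ($6,710), West Wellness ($5,980); residual $16,770 reallocated over remaining residents 3,521.
Shares after redistribution: Central Mentoring 15,726.94 → $15,730; Lower Outreach 1,043.06 → $1,040.

Central Mentoring: $15,730; Winslow Literacy: $6,710; Lower Outreach: $1,040; West Wellness: $5,980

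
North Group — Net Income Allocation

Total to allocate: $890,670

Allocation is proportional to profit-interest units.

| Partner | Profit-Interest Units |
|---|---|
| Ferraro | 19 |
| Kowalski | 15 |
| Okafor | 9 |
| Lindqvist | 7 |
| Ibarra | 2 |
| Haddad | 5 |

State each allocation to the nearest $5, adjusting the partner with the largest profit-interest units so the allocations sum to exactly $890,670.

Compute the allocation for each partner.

Ferraro: $296,895; Kowalski: $234,385; Okafor: $140,630; Lindqvist: $109,380; Ibarra: $31,250; Haddad: $78,130

Total profit-interest units = 57.
Unrounded shares: Ferraro 19/57 × $890,670 = 296,890.00; Kowalski 15/57 × $890,670 = 234,386.84; Okafor 9/57 × $890,670 = 140,632.11; Lindqvist 7/57 × $890,670 = 109,380.53; Ibarra 2/57 × $890,670 = 31,251.58; Haddad 5/57 × $890,670 = 78,128.95.
Rounded to nearest $5: Ferraro $296,890; Kowalski $234,385; Okafor $140,630; Lindqvist $109,380; Ibarra $31,250; Haddad $78,130. Sum = $890,665.
Difference $890,670 − $890,665 = +$5 applied to largest profit-interest units (Ferraro): Ferraro becomes $296,895.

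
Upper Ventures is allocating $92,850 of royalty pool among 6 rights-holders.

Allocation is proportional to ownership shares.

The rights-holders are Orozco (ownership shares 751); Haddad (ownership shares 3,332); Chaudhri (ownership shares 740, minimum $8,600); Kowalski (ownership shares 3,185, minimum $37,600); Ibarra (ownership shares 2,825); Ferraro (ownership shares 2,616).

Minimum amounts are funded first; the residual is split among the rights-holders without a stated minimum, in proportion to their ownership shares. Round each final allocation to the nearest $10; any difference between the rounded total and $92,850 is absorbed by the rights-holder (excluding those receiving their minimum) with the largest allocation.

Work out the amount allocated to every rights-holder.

Orozco: $3,680 | Haddad: $16,320 | Chaudhri: $8,600 | Kowalski: $37,600 | Ibarra: $13,840 | Ferraro: $12,810

Minimums first: Chaudhri $8,600; Kowalski $37,600. Balance $46,650.
Balance split over remaining ownership shares 9,524: Orozco 3,678.51 → $3,680; Haddad 16,320.64 → $16,320; Ibarra 13,837.28 → $13,840; Ferraro 12,813.57 → $12,810.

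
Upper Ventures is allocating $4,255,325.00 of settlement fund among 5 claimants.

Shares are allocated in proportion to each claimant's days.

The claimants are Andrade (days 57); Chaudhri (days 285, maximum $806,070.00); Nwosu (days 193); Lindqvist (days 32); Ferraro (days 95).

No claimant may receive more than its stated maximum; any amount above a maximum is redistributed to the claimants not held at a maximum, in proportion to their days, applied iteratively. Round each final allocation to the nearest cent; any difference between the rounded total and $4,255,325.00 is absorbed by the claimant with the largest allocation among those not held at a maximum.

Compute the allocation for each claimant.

Days total: 662.
Proportional shares (ignoring caps): Andrade 366,395.0529; Chaudhri 1,831,975.2644; Nwosu 1,240,600.7931; Lindqvist 205,695.4683; Ferraro 610,658.4215.
Cap binds for Chaudhri ($806,070.00); remaining pool $3,449,255.00 reallocated over remaining days 377.
Redistributed shares: Andrade 521,505.3979 → $521,505.40; Nwosu 1,765,798.9788 → $1,765,798.98; Lindqvist 292,774.9602 → $292,774.96; Ferraro 869,175.6631 → $869,175.66.

Andrade: $521,505.40 · Chaudhri: $806,070.00 · Nwosu: $1,765,798.98 · Lindqvist: $292,774.96 · Ferraro: $869,175.66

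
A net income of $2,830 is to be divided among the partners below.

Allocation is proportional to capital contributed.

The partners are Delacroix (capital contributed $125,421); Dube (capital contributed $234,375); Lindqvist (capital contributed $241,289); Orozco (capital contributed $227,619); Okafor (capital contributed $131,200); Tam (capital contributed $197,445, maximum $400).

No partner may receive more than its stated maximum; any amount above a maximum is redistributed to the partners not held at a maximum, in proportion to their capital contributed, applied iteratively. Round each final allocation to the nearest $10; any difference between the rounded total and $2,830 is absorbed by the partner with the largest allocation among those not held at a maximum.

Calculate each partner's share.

Delacroix: $320; Dube: $590; Lindqvist: $610; Orozco: $580; Okafor: $330; Tam: $400

Combined capital contributed = 1,157,349.
Proportional shares (ignoring caps): Delacroix 306.68; Dube 573.10; Lindqvist 590.01; Orozco 556.58; Okafor 320.82; Tam 482.80.
Cap binds for Tam ($400); residual $2,430 reallocated over remaining capital contributed 959,904.
Remaining shares: Delacroix 317.50 → $320; Dube 593.32 → $590; Lindqvist 610.82 → $610; Orozco 576.22 → $580; Okafor 332.13 → $330.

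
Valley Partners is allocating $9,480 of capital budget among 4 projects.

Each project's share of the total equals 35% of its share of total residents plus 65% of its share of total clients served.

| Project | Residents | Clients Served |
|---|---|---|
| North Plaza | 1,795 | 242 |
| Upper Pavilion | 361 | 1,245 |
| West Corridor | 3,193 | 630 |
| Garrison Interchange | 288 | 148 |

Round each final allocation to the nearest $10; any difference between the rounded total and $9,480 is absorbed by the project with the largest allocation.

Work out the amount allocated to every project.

North Plaza: $1,710 · Upper Pavilion: $3,610 · West Corridor: $3,590 · Garrison Interchange: $570

Totals — residents 5,637, clients served 2,265.
Blended shares (35% residents + 65% clients served): North Plaza 0.1809; Upper Pavilion 0.3797; West Corridor 0.3790; Garrison Interchange 0.0604.
Raw shares: North Plaza 1,714.92; Upper Pavilion 3,599.55; West Corridor 3,593.37; Garrison Interchange 572.16.
At nearest $10: North Plaza $1,710; Upper Pavilion $3,600; West Corridor $3,590; Garrison Interchange $570. Sum = $9,470.
Difference $9,480 − $9,470 = +$10 applied to largest allocation (Upper Pavilion): Upper Pavilion becomes $3,610.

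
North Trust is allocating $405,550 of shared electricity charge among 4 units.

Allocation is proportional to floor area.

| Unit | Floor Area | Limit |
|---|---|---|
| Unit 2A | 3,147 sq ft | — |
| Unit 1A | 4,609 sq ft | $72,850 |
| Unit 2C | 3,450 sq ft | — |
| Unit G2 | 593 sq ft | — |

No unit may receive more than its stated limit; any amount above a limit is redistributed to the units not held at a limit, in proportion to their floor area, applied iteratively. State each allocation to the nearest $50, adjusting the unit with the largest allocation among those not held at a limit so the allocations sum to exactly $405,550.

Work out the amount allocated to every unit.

Sum of floor area: 11,799.
Proportional shares (ignoring caps): Unit 2A 108,167.29; Unit 1A 158,418.51; Unit 2C 118,581.87; Unit G2 20,382.33.
Cap binds for Unit 1A ($72,850); residual $332,700 reallocated over remaining floor area 7,190.
Shares after redistribution: Unit 2A 145,619.87 → $145,600; Unit 2C 159,640.47 → $159,650; Unit G2 27,439.65 → $27,450.

Unit 2A: $145,600 | Unit 1A: $72,850 | Unit 2C: $159,650 | Unit G2: $27,450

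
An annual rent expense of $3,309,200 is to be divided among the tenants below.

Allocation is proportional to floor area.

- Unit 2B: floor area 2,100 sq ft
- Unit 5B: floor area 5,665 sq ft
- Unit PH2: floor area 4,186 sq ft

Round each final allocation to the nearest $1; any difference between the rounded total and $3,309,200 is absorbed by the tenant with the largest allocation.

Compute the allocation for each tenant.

Unit 2B: $581,484 · Unit 5B: $1,568,624 · Unit PH2: $1,159,092

Sum of floor area: 11,951.
Pro-rata amounts: Unit 2B 2,100/11,951 × $3,309,200 = 581,484.39; Unit 5B 5,665/11,951 × $3,309,200 = 1,568,623.38; Unit PH2 4,186/11,951 × $3,309,200 = 1,159,092.23.
Rounded to nearest $1: Unit 2B $581,484; Unit 5B $1,568,623; Unit PH2 $1,159,092. Sum = $3,309,199.
Difference $3,309,200 − $3,309,199 = +$1 applied to largest allocation (Unit 5B): Unit 5B becomes $1,568,624.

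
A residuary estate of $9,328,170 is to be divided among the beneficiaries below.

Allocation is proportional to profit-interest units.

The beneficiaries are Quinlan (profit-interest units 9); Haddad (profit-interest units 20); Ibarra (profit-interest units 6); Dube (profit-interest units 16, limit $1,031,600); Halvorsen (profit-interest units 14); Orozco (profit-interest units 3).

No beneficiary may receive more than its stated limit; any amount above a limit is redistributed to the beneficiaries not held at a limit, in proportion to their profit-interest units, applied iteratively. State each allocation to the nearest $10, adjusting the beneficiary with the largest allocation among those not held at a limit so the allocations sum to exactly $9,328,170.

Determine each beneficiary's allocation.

Total profit-interest units = 68.
Proportional shares (ignoring caps): Quinlan 1,234,610.74; Haddad 2,743,579.41; Ibarra 823,073.82; Dube 2,194,863.53; Halvorsen 1,920,505.59; Orozco 411,536.91.
Held at cap: Dube ($1,031,600); balance $8,296,570 reallocated over remaining profit-interest units 52.
Shares after redistribution: Quinlan 1,435,944.81 → $1,435,940; Haddad 3,190,988.46 → $3,190,990; Ibarra 957,296.54 → $957,300; Halvorsen 2,233,691.92 → $2,233,690; Orozco 478,648.27 → $478,650.

Quinlan: $1,435,940 · Haddad: $3,190,990 · Ibarra: $957,300 · Dube: $1,031,600 · Halvorsen: $2,233,690 · Orozco: $478,650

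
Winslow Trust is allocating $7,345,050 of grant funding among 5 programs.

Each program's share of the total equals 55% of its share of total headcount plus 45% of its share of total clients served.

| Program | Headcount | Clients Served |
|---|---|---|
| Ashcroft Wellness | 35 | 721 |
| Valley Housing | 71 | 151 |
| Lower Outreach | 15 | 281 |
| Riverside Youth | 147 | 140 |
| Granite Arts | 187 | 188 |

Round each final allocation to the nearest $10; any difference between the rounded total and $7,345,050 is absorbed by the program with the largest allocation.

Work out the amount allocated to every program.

Ashcroft Wellness: $1,919,870; Valley Housing: $967,380; Lower Outreach: $760,310; Riverside Youth: $1,617,610; Granite Arts: $2,079,880

Headcount total 455; clients served total 1,481.
Composite weights (55% headcount + 45% clients served): Ashcroft Wellness 0.2614; Valley Housing 0.1317; Lower Outreach 0.1035; Riverside Youth 0.2202; Granite Arts 0.2832.
Proportional shares: Ashcroft Wellness 1,919,868.57; Valley Housing 967,382.29; Lower Outreach 760,310.86; Riverside Youth 1,617,608.68; Granite Arts 2,079,879.60.
After rounding ($10): Ashcroft Wellness $1,919,870; Valley Housing $967,380; Lower Outreach $760,310; Riverside Youth $1,617,610; Granite Arts $2,079,880. Sum = $7,345,050.
No rounding difference to absorb.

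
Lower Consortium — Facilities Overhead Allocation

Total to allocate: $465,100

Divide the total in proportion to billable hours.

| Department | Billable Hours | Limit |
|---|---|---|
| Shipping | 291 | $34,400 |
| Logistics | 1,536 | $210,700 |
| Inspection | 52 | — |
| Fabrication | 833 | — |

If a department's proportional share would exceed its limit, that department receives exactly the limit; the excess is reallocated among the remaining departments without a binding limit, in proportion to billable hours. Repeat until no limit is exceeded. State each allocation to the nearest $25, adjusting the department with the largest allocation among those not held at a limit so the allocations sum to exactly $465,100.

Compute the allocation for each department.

Shipping: $34,400 | Logistics: $210,700 | Inspection: $12,925 | Fabrication: $207,075

Billable hours total: 2,712.
Unconstrained shares: Shipping 49,905.64; Logistics 263,419.47; Inspection 8,917.85; Fabrication 142,857.04.
Cap binds for Shipping ($34,400), Logistics ($210,700); remaining pool $220,000 reallocated over remaining billable hours 885.
Shares after redistribution: Inspection 12,926.55 → $12,925; Fabrication 207,073.45 → $207,075.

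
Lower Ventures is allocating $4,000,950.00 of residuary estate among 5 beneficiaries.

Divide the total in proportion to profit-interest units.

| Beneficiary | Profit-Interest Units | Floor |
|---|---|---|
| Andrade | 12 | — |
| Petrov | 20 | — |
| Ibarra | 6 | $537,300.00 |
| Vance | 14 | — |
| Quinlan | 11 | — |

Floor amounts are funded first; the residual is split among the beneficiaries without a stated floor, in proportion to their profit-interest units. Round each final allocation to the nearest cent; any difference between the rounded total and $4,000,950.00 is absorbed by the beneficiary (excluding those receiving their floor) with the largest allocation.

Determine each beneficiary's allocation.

Minimums first: Ibarra $537,300.00. Balance $3,463,650.00.
Balance split over remaining profit-interest units 57: Andrade 729,189.4737 → $729,189.47; Petrov 1,215,315.7895 → $1,215,315.79; Vance 850,721.0526 → $850,721.05; Quinlan 668,423.6842 → $668,423.68.
Rounding difference +$0.01 applied to Petrov → $1,215,315.80.

Andrade: $729,189.47 · Petrov: $1,215,315.80 · Ibarra: $537,300.00 · Vance: $850,721.05 · Quinlan: $668,423.68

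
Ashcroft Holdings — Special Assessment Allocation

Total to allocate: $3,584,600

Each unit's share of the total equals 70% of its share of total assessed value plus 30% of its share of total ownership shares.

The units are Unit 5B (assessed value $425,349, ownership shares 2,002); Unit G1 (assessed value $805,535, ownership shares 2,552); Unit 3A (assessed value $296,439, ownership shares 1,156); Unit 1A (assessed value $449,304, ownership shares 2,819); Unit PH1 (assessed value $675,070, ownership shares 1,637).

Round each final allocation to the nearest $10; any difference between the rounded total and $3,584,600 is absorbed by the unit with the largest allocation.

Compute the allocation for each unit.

Assessed value total 2,651,697; ownership shares total 10,166.
Combined weights (70% assessed value + 30% ownership shares): Unit 5B 0.1714; Unit G1 0.2880; Unit 3A 0.1124; Unit 1A 0.2018; Unit PH1 0.2265.
Unrounded shares: Unit 5B 614,270.39; Unit G1 1,032,208.91; Unit 3A 402,795.20; Unit 1A 723,362.18; Unit PH1 811,963.32.
After rounding ($10): Unit 5B $614,270; Unit G1 $1,032,210; Unit 3A $402,800; Unit 1A $723,360; Unit PH1 $811,960. Sum = $3,584,600.
Sum already equals the total — no adjustment.

Unit 5B: $614,270 | Unit G1: $1,032,210 | Unit 3A: $402,800 | Unit 1A: $723,360 | Unit PH1: $811,960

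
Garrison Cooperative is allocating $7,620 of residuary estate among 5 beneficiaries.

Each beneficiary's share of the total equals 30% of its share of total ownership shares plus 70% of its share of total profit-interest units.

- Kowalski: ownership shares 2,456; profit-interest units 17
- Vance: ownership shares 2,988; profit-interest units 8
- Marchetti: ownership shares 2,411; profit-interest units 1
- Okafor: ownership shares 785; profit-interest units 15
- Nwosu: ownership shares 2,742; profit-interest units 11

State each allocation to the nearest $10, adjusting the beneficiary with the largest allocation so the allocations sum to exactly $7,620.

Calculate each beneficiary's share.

Kowalski: $2,230; Vance: $1,420; Marchetti: $590; Okafor: $1,700; Nwosu: $1,680

Totals — ownership shares 11,382, profit-interest units 52.
Blended shares (30% ownership shares + 70% profit-interest units): Kowalski 0.2936; Vance 0.1864; Marchetti 0.0770; Okafor 0.2226; Nwosu 0.2203.
Proportional shares: Kowalski 2,237.08; Vance 1,420.74; Marchetti 586.81; Okafor 1,696.32; Nwosu 1,679.06.
At nearest $10: Kowalski $2,240; Vance $1,420; Marchetti $590; Okafor $1,700; Nwosu $1,680. Sum = $7,630.
Difference $7,620 − $7,630 = −$10 applied to largest allocation (Kowalski): Kowalski becomes $2,230.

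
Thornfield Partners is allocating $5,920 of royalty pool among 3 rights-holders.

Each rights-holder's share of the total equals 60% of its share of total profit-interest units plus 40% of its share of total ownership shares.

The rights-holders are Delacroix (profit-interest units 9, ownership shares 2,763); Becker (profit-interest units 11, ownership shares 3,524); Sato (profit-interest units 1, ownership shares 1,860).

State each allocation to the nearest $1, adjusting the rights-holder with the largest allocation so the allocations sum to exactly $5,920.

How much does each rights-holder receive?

Profit-interest units total 21; ownership shares total 8,147.
Composite weights (60% profit-interest units + 40% ownership shares): Delacroix 0.3928; Becker 0.4873; Sato 0.1199.
Raw shares: Delacroix 2,325.38; Becker 2,884.85; Sato 709.77.
At nearest $1: Delacroix $2,325; Becker $2,885; Sato $710. Sum = $5,920.
No rounding difference to absorb.

Delacroix: $2,325 · Becker: $2,885 · Sato: $710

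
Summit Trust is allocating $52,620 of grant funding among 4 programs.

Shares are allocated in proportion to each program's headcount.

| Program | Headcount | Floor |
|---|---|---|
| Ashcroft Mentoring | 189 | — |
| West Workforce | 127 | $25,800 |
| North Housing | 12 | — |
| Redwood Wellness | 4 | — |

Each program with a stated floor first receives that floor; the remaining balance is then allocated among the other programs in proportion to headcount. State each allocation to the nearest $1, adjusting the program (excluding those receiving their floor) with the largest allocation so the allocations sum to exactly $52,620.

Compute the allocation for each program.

Ashcroft Mentoring: $24,727 | West Workforce: $25,800 | North Housing: $1,570 | Redwood Wellness: $523

Minimums first: West Workforce $25,800. Residual $26,820.
Residual split over remaining headcount 205: Ashcroft Mentoring 24,726.73 → $24,727; North Housing 1,569.95 → $1,570; Redwood Wellness 523.32 → $523.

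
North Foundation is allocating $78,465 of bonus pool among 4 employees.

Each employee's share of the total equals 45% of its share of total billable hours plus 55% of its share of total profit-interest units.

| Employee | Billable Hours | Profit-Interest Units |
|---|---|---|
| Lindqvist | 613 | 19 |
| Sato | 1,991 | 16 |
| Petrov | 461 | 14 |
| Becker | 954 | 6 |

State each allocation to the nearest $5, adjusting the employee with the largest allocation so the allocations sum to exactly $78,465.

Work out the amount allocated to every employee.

Lindqvist: $20,295; Sato: $30,045; Petrov: $15,035; Becker: $13,090

Billable hours total 4,019; profit-interest units total 55.
Combined weights (45% billable hours + 55% profit-interest units): Lindqvist 0.2586; Sato 0.3829; Petrov 0.1916; Becker 0.1668.
Unrounded shares: Lindqvist 20,293.91; Sato 30,046.49; Petrov 15,035.25; Becker 13,089.34.
After rounding ($5): Lindqvist $20,295; Sato $30,045; Petrov $15,035; Becker $13,090. Sum = $78,465.
Sum already equals the total — no adjustment.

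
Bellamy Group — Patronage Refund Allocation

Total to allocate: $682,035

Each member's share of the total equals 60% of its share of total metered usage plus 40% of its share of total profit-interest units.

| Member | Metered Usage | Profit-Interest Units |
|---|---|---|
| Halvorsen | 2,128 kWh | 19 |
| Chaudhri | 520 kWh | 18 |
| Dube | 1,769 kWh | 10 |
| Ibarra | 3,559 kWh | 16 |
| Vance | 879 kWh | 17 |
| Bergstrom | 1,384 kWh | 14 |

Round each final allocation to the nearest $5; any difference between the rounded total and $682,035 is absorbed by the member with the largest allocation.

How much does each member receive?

Totals — metered usage 10,239, profit-interest units 94.
Combined weights (60% metered usage + 40% profit-interest units): Halvorsen 0.2056; Chaudhri 0.1071; Dube 0.1462; Ibarra 0.2766; Vance 0.1238; Bergstrom 0.1407.
Unrounded shares: Halvorsen 140,192.80; Chaudhri 73,023.76; Dube 99,724.20; Ibarra 188,678.59; Vance 84,469.60; Bergstrom 95,946.05.
At nearest $5: Halvorsen $140,195; Chaudhri $73,025; Dube $99,725; Ibarra $188,680; Vance $84,470; Bergstrom $95,945. Sum = $682,040.
Difference $682,035 − $682,040 = −$5 applied to largest allocation (Ibarra): Ibarra becomes $188,675.

Halvorsen: $140,195 · Chaudhri: $73,025 · Dube: $99,725 · Ibarra: $188,675 · Vance: $84,470 · Bergstrom: $95,945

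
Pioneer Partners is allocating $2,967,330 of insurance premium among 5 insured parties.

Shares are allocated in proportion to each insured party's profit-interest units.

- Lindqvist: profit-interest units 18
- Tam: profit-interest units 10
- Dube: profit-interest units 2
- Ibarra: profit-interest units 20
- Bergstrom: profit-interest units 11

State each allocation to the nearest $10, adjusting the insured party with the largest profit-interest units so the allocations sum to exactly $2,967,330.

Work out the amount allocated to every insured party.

Total profit-interest units = 61.
Raw shares: Lindqvist 18/61 × $2,967,330 = 875,605.57; Tam 10/61 × $2,967,330 = 486,447.54; Dube 2/61 × $2,967,330 = 97,289.51; Ibarra 20/61 × $2,967,330 = 972,895.08; Bergstrom 11/61 × $2,967,330 = 535,092.30.
At nearest $10: Lindqvist $875,610; Tam $486,450; Dube $97,290; Ibarra $972,900; Bergstrom $535,090. Sum = $2,967,340.
Difference $2,967,330 − $2,967,340 = −$10 applied to largest profit-interest units (Ibarra): Ibarra becomes $972,890.

Lindqvist: $875,610 · Tam: $486,450 · Dube: $97,290 · Ibarra: $972,890 · Bergstrom: $535,090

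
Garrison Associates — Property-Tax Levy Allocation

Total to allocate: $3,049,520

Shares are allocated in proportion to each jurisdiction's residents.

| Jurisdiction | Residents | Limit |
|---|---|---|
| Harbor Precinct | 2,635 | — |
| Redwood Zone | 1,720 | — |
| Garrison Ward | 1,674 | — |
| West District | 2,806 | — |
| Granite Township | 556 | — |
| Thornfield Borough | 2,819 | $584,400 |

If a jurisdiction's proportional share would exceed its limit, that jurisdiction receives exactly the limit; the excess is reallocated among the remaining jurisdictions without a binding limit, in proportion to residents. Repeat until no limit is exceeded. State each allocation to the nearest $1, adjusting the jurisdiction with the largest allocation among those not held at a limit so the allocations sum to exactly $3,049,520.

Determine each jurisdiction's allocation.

Combined residents = 12,210.
Unconstrained shares: Harbor Precinct 658,106.90; Redwood Zone 429,580.21; Garrison Ward 418,091.44; West District 700,815.16; Granite Township 138,864.30; Thornfield Borough 704,061.99.
Capped: Thornfield Borough ($584,400); remaining pool $2,465,120 reallocated over remaining residents 9,391.
Redistributed shares: Harbor Precinct 691,682.59 → $691,683; Redwood Zone 451,496.79 → $451,497; Garrison Ward 439,421.88 → $439,422; West District 736,569.77 → $736,570; Granite Township 145,948.96 → $145,949.
Rounding difference −$1 applied to West District → $736,569.

Harbor Precinct: $691,683 · Redwood Zone: $451,497 · Garrison Ward: $439,422 · West District: $736,569 · Granite Township: $145,949 · Thornfield Borough: $584,400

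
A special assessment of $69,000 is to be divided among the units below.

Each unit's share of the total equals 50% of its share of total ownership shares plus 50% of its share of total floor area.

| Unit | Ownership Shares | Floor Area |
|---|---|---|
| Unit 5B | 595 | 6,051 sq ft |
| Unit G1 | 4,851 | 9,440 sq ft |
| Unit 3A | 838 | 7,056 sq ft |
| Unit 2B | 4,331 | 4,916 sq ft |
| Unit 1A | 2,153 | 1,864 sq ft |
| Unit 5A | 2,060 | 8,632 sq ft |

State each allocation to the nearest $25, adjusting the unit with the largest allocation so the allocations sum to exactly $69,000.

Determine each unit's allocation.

Unit 5B: $6,875 · Unit G1: $19,850 · Unit 3A: $8,375 · Unit 2B: $14,550 · Unit 1A: $6,700 · Unit 5A: $12,650

Ownership shares total 14,828; floor area total 37,959.
Blended shares (50% ownership shares + 50% floor area): Unit 5B 0.0998; Unit G1 0.2879; Unit 3A 0.1212; Unit 2B 0.2108; Unit 1A 0.0972; Unit 5A 0.1832.
Unrounded shares: Unit 5B 6,883.98; Unit G1 19,866.50; Unit 3A 8,362.78; Unit 2B 14,544.88; Unit 1A 6,703.48; Unit 5A 12,638.37.
At nearest $25: Unit 5B $6,875; Unit G1 $19,875; Unit 3A $8,375; Unit 2B $14,550; Unit 1A $6,700; Unit 5A $12,650. Sum = $69,025.
Difference $69,000 − $69,025 = −$25 applied to largest allocation (Unit G1): Unit G1 becomes $19,850.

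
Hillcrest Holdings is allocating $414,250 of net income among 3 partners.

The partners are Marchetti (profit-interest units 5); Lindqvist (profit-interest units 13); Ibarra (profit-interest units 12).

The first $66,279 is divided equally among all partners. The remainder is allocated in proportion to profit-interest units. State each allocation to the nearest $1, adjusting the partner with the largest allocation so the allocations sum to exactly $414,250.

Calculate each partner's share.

Marchetti: $80,088 | Lindqvist: $172,881 | Ibarra: $161,281

First tranche $66,279 split equally: $22,093 each.
Remainder $347,971 by profit-interest units (total 30): Marchetti 57,995.17 → $57,995; Lindqvist 150,787.43 → $150,787; Ibarra 139,188.40 → $139,188.
Rounding difference +$1 on remainder applied to Lindqvist.
Totals: Marchetti $22,093 + $57,995 = $80,088; Lindqvist $22,093 + $150,788 = $172,881; Ibarra $22,093 + $139,188 = $161,281.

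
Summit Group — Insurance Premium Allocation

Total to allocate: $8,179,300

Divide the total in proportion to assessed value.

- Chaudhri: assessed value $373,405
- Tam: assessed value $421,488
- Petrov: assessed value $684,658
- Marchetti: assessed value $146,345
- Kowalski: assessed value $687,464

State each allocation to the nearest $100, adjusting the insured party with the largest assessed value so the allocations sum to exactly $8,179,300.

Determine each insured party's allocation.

Chaudhri: $1,320,200; Tam: $1,490,200; Petrov: $2,420,700; Marchetti: $517,400; Kowalski: $2,430,800

Total assessed value = 2,313,360.
Pro-rata amounts: Chaudhri 373,405/2,313,360 × $8,179,300 = 1,320,240.48; Tam 421,488/2,313,360 × $8,179,300 = 1,490,246.57; Petrov 684,658/2,313,360 × $8,179,300 = 2,420,731.39; Marchetti 146,345/2,313,360 × $8,179,300 = 517,429.05; Kowalski 687,464/2,313,360 × $8,179,300 = 2,430,652.51.
Rounded to nearest $100: Chaudhri $1,320,200; Tam $1,490,200; Petrov $2,420,700; Marchetti $517,400; Kowalski $2,430,700. Sum = $8,179,200.
Difference $8,179,300 − $8,179,200 = +$100 applied to largest assessed value (Kowalski): Kowalski becomes $2,430,800.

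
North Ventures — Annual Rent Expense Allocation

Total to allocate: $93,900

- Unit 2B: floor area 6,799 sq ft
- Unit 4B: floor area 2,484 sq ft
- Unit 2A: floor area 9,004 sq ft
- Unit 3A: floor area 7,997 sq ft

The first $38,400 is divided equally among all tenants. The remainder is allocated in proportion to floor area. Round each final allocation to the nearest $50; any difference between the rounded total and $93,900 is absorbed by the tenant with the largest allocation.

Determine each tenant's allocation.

Unit 2B: $23,950 | Unit 4B: $14,850 | Unit 2A: $28,600 | Unit 3A: $26,500

First tranche $38,400 split equally: $9,600 each.
Remainder $55,500 by floor area (total 26,284): Unit 2B 14,356.43 → $14,350; Unit 4B 5,245.09 → $5,250; Unit 2A 19,012.40 → $19,000; Unit 3A 16,886.07 → $16,900.
Totals: Unit 2B $9,600 + $14,350 = $23,950; Unit 4B $9,600 + $5,250 = $14,850; Unit 2A $9,600 + $19,000 = $28,600; Unit 3A $9,600 + $16,900 = $26,500.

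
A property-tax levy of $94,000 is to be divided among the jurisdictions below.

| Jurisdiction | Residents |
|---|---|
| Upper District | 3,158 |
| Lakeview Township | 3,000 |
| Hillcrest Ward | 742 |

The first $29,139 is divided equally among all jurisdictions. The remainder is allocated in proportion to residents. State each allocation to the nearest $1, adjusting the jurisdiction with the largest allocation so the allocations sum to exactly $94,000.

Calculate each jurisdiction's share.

Upper District: $39,399 | Lakeview Township: $37,913 | Hillcrest Ward: $16,688

$29,139 shared equally gives $9,713 per jurisdiction.
Remainder $64,861 by residents (total 6,900): Upper District 29,685.66 → $29,686; Lakeview Township 28,200.43 → $28,200; Hillcrest Ward 6,974.91 → $6,975.
Totals: Upper District $9,713 + $29,686 = $39,399; Lakeview Township $9,713 + $28,200 = $37,913; Hillcrest Ward $9,713 + $6,975 = $16,688.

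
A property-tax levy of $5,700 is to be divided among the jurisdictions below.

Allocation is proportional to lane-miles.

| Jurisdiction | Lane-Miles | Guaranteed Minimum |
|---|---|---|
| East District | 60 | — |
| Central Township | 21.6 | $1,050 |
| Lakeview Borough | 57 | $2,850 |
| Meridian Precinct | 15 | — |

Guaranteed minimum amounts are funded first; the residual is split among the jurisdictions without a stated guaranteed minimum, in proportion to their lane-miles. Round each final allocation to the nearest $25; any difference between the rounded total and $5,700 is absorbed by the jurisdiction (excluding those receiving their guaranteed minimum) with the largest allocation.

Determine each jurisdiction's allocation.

Fund the minimums — Central Township $1,050; Lakeview Borough $2,850. Residual $1,800.
Residual split over remaining lane-miles 75: East District 1,440.00 → $1,450; Meridian Precinct 360.00 → $350.

East District: $1,450 · Central Township: $1,050 · Lakeview Borough: $2,850 · Meridian Precinct: $350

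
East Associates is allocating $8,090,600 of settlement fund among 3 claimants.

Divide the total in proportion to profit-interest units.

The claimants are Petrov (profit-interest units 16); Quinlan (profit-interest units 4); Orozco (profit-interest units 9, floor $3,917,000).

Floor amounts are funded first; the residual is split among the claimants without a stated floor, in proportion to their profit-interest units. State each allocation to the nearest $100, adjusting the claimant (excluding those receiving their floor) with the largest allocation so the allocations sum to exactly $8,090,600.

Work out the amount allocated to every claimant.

Petrov: $3,338,900 | Quinlan: $834,700 | Orozco: $3,917,000

Fund the minimums — Orozco $3,917,000. Remaining pool $4,173,600.
Remaining pool split over remaining profit-interest units 20: Petrov 3,338,880.00 → $3,338,900; Quinlan 834,720.00 → $834,700.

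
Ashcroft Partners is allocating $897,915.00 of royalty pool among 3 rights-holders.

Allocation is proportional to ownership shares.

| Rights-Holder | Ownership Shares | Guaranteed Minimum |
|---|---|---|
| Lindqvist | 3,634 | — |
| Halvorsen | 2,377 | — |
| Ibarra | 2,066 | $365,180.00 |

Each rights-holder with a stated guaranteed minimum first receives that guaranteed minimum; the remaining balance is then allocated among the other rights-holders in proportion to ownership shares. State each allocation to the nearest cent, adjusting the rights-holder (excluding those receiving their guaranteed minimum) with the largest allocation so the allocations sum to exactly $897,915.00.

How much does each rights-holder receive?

Fund the minimums — Ibarra $365,180.00. Balance $532,735.00.
Balance split over remaining ownership shares 6,011: Lindqvist 322,069.3712 → $322,069.37; Halvorsen 210,665.6288 → $210,665.63.

Lindqvist: $322,069.37 | Halvorsen: $210,665.63 | Ibarra: $365,180.00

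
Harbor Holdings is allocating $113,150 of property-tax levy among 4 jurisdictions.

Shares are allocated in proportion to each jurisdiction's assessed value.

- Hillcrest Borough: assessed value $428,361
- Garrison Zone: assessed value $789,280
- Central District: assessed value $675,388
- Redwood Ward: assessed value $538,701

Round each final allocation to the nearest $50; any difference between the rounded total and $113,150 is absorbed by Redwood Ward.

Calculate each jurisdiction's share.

Hillcrest Borough: $19,950; Garrison Zone: $36,750; Central District: $31,450; Redwood Ward: $25,000

Assessed value total: 2,431,730.
Raw shares: Hillcrest Borough 428,361/2,431,730 × $113,150 = 19,931.92; Garrison Zone 789,280/2,431,730 × $113,150 = 36,725.72; Central District 675,388/2,431,730 × $113,150 = 31,426.25; Redwood Ward 538,701/2,431,730 × $113,150 = 25,066.11.
At nearest $50: Hillcrest Borough $19,950; Garrison Zone $36,750; Central District $31,450; Redwood Ward $25,050. Sum = $113,200.
Difference $113,150 − $113,200 = −$50 applied to Redwood Ward: Redwood Ward becomes $25,000.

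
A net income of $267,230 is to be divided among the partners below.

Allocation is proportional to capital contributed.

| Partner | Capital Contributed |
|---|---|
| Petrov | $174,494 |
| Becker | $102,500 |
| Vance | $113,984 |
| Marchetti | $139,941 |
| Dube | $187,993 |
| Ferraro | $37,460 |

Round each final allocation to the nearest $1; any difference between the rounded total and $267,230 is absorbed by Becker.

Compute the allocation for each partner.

Total capital contributed = 756,372.
Unrounded shares: Petrov 174,494/756,372 × $267,230 = 61,649.60; Becker 102,500/756,372 × $267,230 = 36,213.76; Vance 113,984/756,372 × $267,230 = 40,271.12; Marchetti 139,941/756,372 × $267,230 = 49,441.85; Dube 187,993/756,372 × $267,230 = 66,418.86; Ferraro 37,460/756,372 × $267,230 = 13,234.80.
Rounded to nearest $1: Petrov $61,650; Becker $36,214; Vance $40,271; Marchetti $49,442; Dube $66,419; Ferraro $13,235. Sum = $267,231.
Difference $267,230 − $267,231 = −$1 applied to Becker: Becker becomes $36,213.

Petrov: $61,650; Becker: $36,213; Vance: $40,271; Marchetti: $49,442; Dube: $66,419; Ferraro: $13,235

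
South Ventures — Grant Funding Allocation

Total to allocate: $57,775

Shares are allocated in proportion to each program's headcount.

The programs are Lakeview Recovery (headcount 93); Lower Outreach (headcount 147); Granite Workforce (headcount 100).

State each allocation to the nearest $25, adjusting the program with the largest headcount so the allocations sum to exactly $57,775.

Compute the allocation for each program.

Lakeview Recovery: $15,800 · Lower Outreach: $24,975 · Granite Workforce: $17,000

Sum of headcount: 93 + 147 + 100 = 340.
Unrounded shares: Lakeview Recovery 15,803.16; Lower Outreach 24,979.19; Granite Workforce 16,992.65.
At nearest $25: Lakeview Recovery $15,800; Lower Outreach $24,975; Granite Workforce $17,000. Sum = $57,775.
Sum already equals the total — no adjustment.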